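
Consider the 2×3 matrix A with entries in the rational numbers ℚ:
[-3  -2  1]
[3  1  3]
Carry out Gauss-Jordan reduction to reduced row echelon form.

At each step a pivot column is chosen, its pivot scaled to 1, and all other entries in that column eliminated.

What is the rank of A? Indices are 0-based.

step 1: normalize row 0 (÷-3) = (1, 2/3, -1/3)
  row 1: subtract 3×row0 = (0, -1, 4)
step 2: normalize row 1 (÷-1) = (0, 1, -4)
  row 0: subtract 2/3×row1 = (1, 0, 7/3)

rank = 2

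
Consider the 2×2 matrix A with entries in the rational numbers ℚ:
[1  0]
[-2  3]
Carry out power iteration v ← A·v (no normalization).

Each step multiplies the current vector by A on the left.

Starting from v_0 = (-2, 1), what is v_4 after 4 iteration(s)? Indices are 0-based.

v_4 = (-2, 241)

v_0 = (-2, 1).
v_1 = A·v_0 = (-2, 7).
v_2 = A·v_1 = (-2, 25).
v_3 = A·v_2 = (-2, 79).
v_4 = A·v_3 = (-2, 241).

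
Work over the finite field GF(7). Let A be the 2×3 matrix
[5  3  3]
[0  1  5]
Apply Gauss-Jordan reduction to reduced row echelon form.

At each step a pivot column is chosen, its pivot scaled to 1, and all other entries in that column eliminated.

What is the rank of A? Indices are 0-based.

step 1: normalize row 0 (÷5) = (1, 2, 2)
step 2: normalize row 1 (÷1) = (0, 1, 5)
  row 0: subtract 2×row1 = (1, 0, 6)

rank = 2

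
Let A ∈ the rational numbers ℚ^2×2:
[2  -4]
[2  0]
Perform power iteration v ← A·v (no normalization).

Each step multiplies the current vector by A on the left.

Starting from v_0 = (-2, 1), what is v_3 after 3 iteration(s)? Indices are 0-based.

v_3 = (64, 0)

v_0 = (-2, 1).
v_1 = A·v_0 = (-8, -4).
v_2 = A·v_1 = (0, -16).
v_3 = A·v_2 = (64, 0).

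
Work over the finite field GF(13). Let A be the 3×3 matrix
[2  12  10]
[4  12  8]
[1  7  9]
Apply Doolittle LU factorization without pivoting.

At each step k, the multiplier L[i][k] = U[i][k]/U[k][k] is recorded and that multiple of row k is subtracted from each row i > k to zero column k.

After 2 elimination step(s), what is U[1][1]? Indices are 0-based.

U[1][1] = 1

k=0: U[0][0]=2
  eliminate (1,0): mult=2, new row 1: (0, 1, 1); set L[1][0]=2
  eliminate (2,0): mult=7, new row 2: (0, 1, 4); set L[2][0]=7
k=1: U[1][1]=1
  eliminate (2,1): mult=1, new row 2: (0, 0, 3); set L[2][1]=1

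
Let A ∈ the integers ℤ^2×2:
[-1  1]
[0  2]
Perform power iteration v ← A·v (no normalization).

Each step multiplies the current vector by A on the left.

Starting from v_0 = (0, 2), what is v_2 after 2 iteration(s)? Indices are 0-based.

v_2 = (2, 8)

v_0 = (0, 2).
v_1 = A·v_0 = (2, 4).
v_2 = A·v_1 = (2, 8).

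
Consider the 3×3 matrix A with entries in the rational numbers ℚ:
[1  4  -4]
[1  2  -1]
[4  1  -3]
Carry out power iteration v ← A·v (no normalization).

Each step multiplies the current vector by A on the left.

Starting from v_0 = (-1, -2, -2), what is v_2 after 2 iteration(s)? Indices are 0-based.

v_2 = (-13, -7, -7)

v_0 = (-1, -2, -2).
v_1 = A·v_0 = (-1, -3, 0).
v_2 = A·v_1 = (-13, -7, -7).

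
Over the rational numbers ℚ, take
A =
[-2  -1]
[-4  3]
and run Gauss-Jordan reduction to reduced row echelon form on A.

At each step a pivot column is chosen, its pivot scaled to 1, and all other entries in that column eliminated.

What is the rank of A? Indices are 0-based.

rank = 2

step 1: normalize row 0 (÷-2) = (1, 1/2)
  row 1: subtract -4×row0 = (0, 5)
step 2: normalize row 1 (÷5) = (0, 1)
  row 0: subtract 1/2×row1 = (1, 0)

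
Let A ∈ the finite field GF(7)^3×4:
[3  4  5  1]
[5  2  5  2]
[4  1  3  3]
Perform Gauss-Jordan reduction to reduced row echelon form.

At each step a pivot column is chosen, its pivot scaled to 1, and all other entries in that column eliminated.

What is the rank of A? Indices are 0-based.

rank = 3

[1] R0 /= 3  ⇒  (1, 6, 4, 5)
     R1 -= 5·R0  ⇒  (0, 0, 6, 5)
     R2 -= 4·R0  ⇒  (0, 5, 1, 4)
[2] R1 <-> R2
[2] R1 /= 5  ⇒  (0, 1, 3, 5)
     R0 -= 6·R1  ⇒  (1, 0, 0, 3)
[3] R2 /= 6  ⇒  (0, 0, 1, 2)
     R1 -= 3·R2  ⇒  (0, 1, 0, 6)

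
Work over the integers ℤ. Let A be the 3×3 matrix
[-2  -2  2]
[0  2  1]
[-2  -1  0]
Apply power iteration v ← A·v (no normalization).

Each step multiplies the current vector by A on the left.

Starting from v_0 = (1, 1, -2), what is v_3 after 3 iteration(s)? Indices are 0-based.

v_0 = (1, 1, -2).
v_1 = A·v_0 = (-8, 0, -3).
v_2 = A·v_1 = (10, -3, 16).
v_3 = A·v_2 = (18, 10, -17).

v_3 = (18, 10, -17)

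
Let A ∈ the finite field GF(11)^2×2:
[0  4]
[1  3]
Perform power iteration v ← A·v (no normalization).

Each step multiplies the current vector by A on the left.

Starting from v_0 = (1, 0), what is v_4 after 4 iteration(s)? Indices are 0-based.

v_4 = (8, 7)

v_0 = (1, 0).
v_1 = A·v_0 = (0, 1).
v_2 = A·v_1 = (4, 3).
v_3 = A·v_2 = (1, 2).
v_4 = A·v_3 = (8, 7).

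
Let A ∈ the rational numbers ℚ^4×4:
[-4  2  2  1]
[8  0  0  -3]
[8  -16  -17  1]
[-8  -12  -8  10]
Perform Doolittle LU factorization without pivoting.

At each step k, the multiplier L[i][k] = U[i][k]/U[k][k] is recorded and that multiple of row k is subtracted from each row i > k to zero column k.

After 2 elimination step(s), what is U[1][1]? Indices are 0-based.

U[1][1] = 4

Step 1: pivot at (0,0) is -4.
  row1 ← row1 − (-2)·row0  ⇒  L[1][0]=-2, U row1=(0, 4, 4, -1)
  row2 ← row2 − (-2)·row0  ⇒  L[2][0]=-2, U row2=(0, -12, -13, 3)
  row3 ← row3 − (2)·row0  ⇒  L[3][0]=2, U row3=(0, -16, -12, 8)
Step 2: pivot at (1,1) is 4.
  row2 ← row2 − (-3)·row1  ⇒  L[2][1]=-3, U row2=(0, 0, -1, 0)
  row3 ← row3 − (-4)·row1  ⇒  L[3][1]=-4, U row3=(0, 0, 4, 4)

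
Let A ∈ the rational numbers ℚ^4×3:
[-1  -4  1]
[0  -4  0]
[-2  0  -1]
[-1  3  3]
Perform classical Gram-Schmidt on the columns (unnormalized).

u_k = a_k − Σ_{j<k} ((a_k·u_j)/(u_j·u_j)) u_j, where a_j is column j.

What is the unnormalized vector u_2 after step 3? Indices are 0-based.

Step 1: u_0 = a_0 = (-1, 0, -2, -1).
Step 2: u_1 = a_1 − (1/6)·u_0 = (-23/6, -4, 1/3, 19/6).
Step 3: u_2 = a_2 − (-1/3)·u_0 − (32/245)·u_1 = (286/245, 128/245, -419/245, 552/245).

u_2 = (286/245, 128/245, -419/245, 552/245)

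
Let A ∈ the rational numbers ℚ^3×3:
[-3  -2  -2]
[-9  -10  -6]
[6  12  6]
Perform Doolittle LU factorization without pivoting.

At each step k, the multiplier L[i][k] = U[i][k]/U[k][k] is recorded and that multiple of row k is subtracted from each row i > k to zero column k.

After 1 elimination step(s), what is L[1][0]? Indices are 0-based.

L[1][0] = 3

k=0: U[0][0]=-3
  eliminate (1,0): mult=3, new row 1: (0, -4, 0); set L[1][0]=3
  eliminate (2,0): mult=-2, new row 2: (0, 8, 2); set L[2][0]=-2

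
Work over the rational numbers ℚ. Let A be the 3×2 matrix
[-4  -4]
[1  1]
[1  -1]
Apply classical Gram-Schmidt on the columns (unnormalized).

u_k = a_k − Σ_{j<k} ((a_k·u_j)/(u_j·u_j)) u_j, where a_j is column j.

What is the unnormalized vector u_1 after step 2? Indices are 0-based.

u_1 = (-4/9, 1/9, -17/9)

Step 1: u_0 = a_0 = (-4, 1, 1).
Step 2: u_1 = a_1 − (8/9)·u_0 = (-4/9, 1/9, -17/9).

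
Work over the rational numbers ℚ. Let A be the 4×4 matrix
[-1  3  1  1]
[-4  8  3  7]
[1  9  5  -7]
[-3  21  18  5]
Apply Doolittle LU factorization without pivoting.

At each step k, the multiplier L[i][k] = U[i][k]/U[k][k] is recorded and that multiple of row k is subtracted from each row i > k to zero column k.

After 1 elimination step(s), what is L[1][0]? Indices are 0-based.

[col 0] pivot -1
  R1 -= 4*R0 → (0, -4, -1, 3)  (L[1][0] := 4)
  R2 -= -1*R0 → (0, 12, 6, -6)  (L[2][0] := -1)
  R3 -= 3*R0 → (0, 12, 15, 2)  (L[3][0] := 3)

L[1][0] = 4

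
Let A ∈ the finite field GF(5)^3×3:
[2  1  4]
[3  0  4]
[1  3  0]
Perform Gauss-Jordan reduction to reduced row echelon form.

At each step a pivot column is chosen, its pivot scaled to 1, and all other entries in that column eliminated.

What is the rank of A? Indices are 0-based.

rank = 3

pivot(0,0)=2: scale R0 → (1, 3, 2)
  clear (1,0): R1 −= (3)R0 → (0, 1, 3)
  clear (2,0): R2 −= (1)R0 → (0, 0, 3)
pivot(1,1)=1: scale R1 → (0, 1, 3)
  clear (0,1): R0 −= (3)R1 → (1, 0, 3)
pivot(2,2)=3: scale R2 → (0, 0, 1)
  clear (0,2): R0 −= (3)R2 → (1, 0, 0)
  clear (1,2): R1 −= (3)R2 → (0, 1, 0)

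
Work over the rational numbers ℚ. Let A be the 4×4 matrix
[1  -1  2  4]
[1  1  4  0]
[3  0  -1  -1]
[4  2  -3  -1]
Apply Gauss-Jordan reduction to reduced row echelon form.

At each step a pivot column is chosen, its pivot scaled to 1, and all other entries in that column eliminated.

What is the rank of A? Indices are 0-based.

step 1: normalize row 0 (÷1) = (1, -1, 2, 4)
  row 1: subtract 1×row0 = (0, 2, 2, -4)
  row 2: subtract 3×row0 = (0, 3, -7, -13)
  row 3: subtract 4×row0 = (0, 6, -11, -17)
step 2: normalize row 1 (÷2) = (0, 1, 1, -2)
  row 0: subtract -1×row1 = (1, 0, 3, 2)
  row 2: subtract 3×row1 = (0, 0, -10, -7)
  row 3: subtract 6×row1 = (0, 0, -17, -5)
step 3: normalize row 2 (÷-10) = (0, 0, 1, 7/10)
  row 0: subtract 3×row2 = (1, 0, 0, -1/10)
  row 1: subtract 1×row2 = (0, 1, 0, -27/10)
  row 3: subtract -17×row2 = (0, 0, 0, 69/10)
step 4: normalize row 3 (÷69/10) = (0, 0, 0, 1)
  row 0: subtract -1/10×row3 = (1, 0, 0, 0)
  row 1: subtract -27/10×row3 = (0, 1, 0, 0)
  row 2: subtract 7/10×row3 = (0, 0, 1, 0)

rank = 4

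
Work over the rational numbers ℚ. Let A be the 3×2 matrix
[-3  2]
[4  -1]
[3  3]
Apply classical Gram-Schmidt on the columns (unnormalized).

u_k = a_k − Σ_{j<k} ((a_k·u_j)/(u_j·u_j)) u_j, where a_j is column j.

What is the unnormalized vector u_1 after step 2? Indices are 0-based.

u_1 = (65/34, -15/17, 105/34)

Step 1: u_0 = a_0 = (-3, 4, 3).
Step 2: u_1 = a_1 − (-1/34)·u_0 = (65/34, -15/17, 105/34).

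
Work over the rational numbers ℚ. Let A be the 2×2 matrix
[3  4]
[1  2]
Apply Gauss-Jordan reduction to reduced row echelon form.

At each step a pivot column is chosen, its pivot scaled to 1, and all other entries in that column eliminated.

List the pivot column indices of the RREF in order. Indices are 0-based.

pivot columns: 0, 1

[1] R0 /= 3  ⇒  (1, 4/3)
     R1 -= 1·R0  ⇒  (0, 2/3)
[2] R1 /= 2/3  ⇒  (0, 1)
     R0 -= 4/3·R1  ⇒  (1, 0)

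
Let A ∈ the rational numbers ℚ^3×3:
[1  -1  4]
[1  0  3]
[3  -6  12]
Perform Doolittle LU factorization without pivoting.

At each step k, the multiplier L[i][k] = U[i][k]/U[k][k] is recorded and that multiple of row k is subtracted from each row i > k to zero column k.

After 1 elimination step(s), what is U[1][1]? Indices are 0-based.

[col 0] pivot 1
  R1 -= 1*R0 → (0, 1, -1)  (L[1][0] := 1)
  R2 -= 3*R0 → (0, -3, 0)  (L[2][0] := 3)

U[1][1] = 1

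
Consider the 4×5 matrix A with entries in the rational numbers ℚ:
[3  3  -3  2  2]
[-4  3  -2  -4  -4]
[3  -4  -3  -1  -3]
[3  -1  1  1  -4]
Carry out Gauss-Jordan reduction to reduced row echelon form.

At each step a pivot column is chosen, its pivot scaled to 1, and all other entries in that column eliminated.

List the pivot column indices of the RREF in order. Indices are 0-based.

pivot columns: 0, 1, 2, 3

pivot(0,0)=3: scale R0 → (1, 1, -1, 2/3, 2/3)
  clear (1,0): R1 −= (-4)R0 → (0, 7, -6, -4/3, -4/3)
  clear (2,0): R2 −= (3)R0 → (0, -7, 0, -3, -5)
  clear (3,0): R3 −= (3)R0 → (0, -4, 4, -1, -6)
pivot(1,1)=7: scale R1 → (0, 1, -6/7, -4/21, -4/21)
  clear (0,1): R0 −= (1)R1 → (1, 0, -1/7, 6/7, 6/7)
  clear (2,1): R2 −= (-7)R1 → (0, 0, -6, -13/3, -19/3)
  clear (3,1): R3 −= (-4)R1 → (0, 0, 4/7, -37/21, -142/21)
pivot(2,2)=-6: scale R2 → (0, 0, 1, 13/18, 19/18)
  clear (0,2): R0 −= (-1/7)R2 → (1, 0, 0, 121/126, 127/126)
  clear (1,2): R1 −= (-6/7)R2 → (0, 1, 0, 3/7, 5/7)
  clear (3,2): R3 −= (4/7)R2 → (0, 0, 0, -137/63, -464/63)
pivot(3,3)=-137/63: scale R3 → (0, 0, 0, 1, 464/137)
  clear (0,3): R0 −= (121/126)R3 → (1, 0, 0, 0, -615/274)
  clear (1,3): R1 −= (3/7)R3 → (0, 1, 0, 0, -101/137)
  clear (2,3): R2 −= (13/18)R3 → (0, 0, 1, 0, -381/274)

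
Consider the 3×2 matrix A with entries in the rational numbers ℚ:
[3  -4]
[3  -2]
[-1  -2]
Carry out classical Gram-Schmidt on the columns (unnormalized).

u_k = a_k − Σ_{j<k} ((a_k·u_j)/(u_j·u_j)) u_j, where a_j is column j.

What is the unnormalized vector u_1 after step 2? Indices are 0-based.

u_1 = (-28/19, 10/19, -54/19)

Step 1: u_0 = a_0 = (3, 3, -1).
Step 2: u_1 = a_1 − (-16/19)·u_0 = (-28/19, 10/19, -54/19).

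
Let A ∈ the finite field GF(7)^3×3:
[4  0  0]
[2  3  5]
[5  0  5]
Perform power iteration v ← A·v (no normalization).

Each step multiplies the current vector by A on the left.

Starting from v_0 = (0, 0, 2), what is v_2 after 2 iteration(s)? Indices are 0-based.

v_2 = (0, 3, 1)

v_0 = (0, 0, 2).
v_1 = A·v_0 = (0, 3, 3).
v_2 = A·v_1 = (0, 3, 1).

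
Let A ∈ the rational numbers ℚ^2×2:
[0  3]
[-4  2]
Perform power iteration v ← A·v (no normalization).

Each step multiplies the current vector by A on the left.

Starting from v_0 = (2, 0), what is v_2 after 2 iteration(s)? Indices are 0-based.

v_2 = (-24, -16)

v_0 = (2, 0).
v_1 = A·v_0 = (0, -8).
v_2 = A·v_1 = (-24, -16).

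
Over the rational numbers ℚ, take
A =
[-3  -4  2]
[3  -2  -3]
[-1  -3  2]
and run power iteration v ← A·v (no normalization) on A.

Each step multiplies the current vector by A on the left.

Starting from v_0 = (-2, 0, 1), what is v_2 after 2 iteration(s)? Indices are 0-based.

v_0 = (-2, 0, 1).
v_1 = A·v_0 = (8, -9, 4).
v_2 = A·v_1 = (20, 30, 27).

v_2 = (20, 30, 27)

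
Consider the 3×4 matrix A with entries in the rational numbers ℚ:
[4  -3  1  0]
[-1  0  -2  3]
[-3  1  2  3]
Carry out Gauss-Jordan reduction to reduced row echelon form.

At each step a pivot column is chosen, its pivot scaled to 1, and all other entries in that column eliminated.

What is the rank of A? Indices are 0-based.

pivot(0,0)=4: scale R0 → (1, -3/4, 1/4, 0)
  clear (1,0): R1 −= (-1)R0 → (0, -3/4, -7/4, 3)
  clear (2,0): R2 −= (-3)R0 → (0, -5/4, 11/4, 3)
pivot(1,1)=-3/4: scale R1 → (0, 1, 7/3, -4)
  clear (0,1): R0 −= (-3/4)R1 → (1, 0, 2, -3)
  clear (2,1): R2 −= (-5/4)R1 → (0, 0, 17/3, -2)
pivot(2,2)=17/3: scale R2 → (0, 0, 1, -6/17)
  clear (0,2): R0 −= (2)R2 → (1, 0, 0, -39/17)
  clear (1,2): R1 −= (7/3)R2 → (0, 1, 0, -54/17)

rank = 3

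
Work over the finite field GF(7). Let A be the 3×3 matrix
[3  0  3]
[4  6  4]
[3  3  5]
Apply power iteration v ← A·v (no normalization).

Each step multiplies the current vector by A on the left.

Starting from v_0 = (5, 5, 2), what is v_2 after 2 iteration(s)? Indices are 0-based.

v_0 = (5, 5, 2).
v_1 = A·v_0 = (0, 2, 5).
v_2 = A·v_1 = (1, 4, 3).

v_2 = (1, 4, 3)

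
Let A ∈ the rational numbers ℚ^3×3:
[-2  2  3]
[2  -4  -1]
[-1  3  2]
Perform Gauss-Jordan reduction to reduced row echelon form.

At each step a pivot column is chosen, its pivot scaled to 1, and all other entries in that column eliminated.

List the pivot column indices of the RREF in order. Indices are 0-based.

pivot(0,0)=-2: scale R0 → (1, -1, -3/2)
  clear (1,0): R1 −= (2)R0 → (0, -2, 2)
  clear (2,0): R2 −= (-1)R0 → (0, 2, 1/2)
pivot(1,1)=-2: scale R1 → (0, 1, -1)
  clear (0,1): R0 −= (-1)R1 → (1, 0, -5/2)
  clear (2,1): R2 −= (2)R1 → (0, 0, 5/2)
pivot(2,2)=5/2: scale R2 → (0, 0, 1)
  clear (0,2): R0 −= (-5/2)R2 → (1, 0, 0)
  clear (1,2): R1 −= (-1)R2 → (0, 1, 0)

pivot columns: 0, 1, 2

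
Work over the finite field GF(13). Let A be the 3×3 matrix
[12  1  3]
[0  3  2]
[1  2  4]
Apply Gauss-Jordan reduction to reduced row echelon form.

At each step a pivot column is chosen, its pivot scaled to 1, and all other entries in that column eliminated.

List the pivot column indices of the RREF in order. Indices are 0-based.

pivot(0,0)=12: scale R0 → (1, 12, 10)
  clear (2,0): R2 −= (1)R0 → (0, 3, 7)
pivot(1,1)=3: scale R1 → (0, 1, 5)
  clear (0,1): R0 −= (12)R1 → (1, 0, 2)
  clear (2,1): R2 −= (3)R1 → (0, 0, 5)
pivot(2,2)=5: scale R2 → (0, 0, 1)
  clear (0,2): R0 −= (2)R2 → (1, 0, 0)
  clear (1,2): R1 −= (5)R2 → (0, 1, 0)

pivot columns: 0, 1, 2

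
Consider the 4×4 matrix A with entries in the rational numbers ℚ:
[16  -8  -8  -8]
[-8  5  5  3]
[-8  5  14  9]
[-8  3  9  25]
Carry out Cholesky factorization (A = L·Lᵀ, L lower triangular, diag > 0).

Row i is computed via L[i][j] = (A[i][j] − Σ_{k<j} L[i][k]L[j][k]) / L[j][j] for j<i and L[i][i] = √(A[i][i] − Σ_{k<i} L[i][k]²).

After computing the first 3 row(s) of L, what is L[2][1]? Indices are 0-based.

L[2][1] = 1

Step 1: L[0][0] = √(16) = 4.
  L[1][0] = (-8) / L[0][0] = -2.
Step 2: L[1][1] = √(1) = 1.
  L[2][0] = (-8) / L[0][0] = -2.
  L[2][1] = (1) / L[1][1] = 1.
Step 3: L[2][2] = √(9) = 3.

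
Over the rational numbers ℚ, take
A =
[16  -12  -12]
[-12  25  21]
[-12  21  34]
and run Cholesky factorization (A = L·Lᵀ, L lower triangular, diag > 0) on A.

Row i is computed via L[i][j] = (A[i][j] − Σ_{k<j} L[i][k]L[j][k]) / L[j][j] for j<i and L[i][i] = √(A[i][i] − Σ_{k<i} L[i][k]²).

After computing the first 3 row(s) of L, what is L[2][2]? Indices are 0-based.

L[2][2] = 4

Step 1: L[0][0] = √(16) = 4.
  L[1][0] = (-12) / L[0][0] = -3.
Step 2: L[1][1] = √(16) = 4.
  L[2][0] = (-12) / L[0][0] = -3.
  L[2][1] = (12) / L[1][1] = 3.
Step 3: L[2][2] = √(16) = 4.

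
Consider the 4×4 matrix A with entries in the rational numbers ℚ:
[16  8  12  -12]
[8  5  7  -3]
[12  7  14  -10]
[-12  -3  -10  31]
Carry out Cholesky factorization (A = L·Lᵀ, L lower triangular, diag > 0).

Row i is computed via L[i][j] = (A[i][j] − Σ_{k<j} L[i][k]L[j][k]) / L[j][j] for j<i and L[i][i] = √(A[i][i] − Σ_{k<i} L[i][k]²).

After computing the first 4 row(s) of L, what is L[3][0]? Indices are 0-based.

L[3][0] = -3

Step 1: L[0][0] = √(16) = 4.
  L[1][0] = (8) / L[0][0] = 2.
Step 2: L[1][1] = √(1) = 1.
  L[2][0] = (12) / L[0][0] = 3.
  L[2][1] = (1) / L[1][1] = 1.
Step 3: L[2][2] = √(4) = 2.
  L[3][0] = (-12) / L[0][0] = -3.
  L[3][1] = (3) / L[1][1] = 3.
  L[3][2] = (-4) / L[2][2] = -2.
Step 4: L[3][3] = √(9) = 3.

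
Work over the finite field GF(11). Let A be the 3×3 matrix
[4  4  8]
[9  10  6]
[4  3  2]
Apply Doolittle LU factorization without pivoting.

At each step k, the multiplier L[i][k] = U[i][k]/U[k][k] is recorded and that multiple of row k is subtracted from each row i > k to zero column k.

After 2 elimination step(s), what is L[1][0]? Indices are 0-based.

L[1][0] = 5

[col 0] pivot 4
  R1 -= 5*R0 → (0, 1, 10)  (L[1][0] := 5)
  R2 -= 1*R0 → (0, 10, 5)  (L[2][0] := 1)
[col 1] pivot 1
  R2 -= 10*R1 → (0, 0, 4)  (L[2][1] := 10)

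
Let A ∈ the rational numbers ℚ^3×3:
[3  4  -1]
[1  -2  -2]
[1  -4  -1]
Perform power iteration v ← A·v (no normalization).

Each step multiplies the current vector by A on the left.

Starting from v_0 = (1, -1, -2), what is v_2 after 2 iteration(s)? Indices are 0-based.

v_2 = (24, -27, -34)

v_0 = (1, -1, -2).
v_1 = A·v_0 = (1, 7, 7).
v_2 = A·v_1 = (24, -27, -34).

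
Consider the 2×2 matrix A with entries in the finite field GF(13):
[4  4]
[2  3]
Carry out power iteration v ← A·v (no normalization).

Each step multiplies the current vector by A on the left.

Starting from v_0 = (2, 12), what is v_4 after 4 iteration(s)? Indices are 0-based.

v_4 = (8, 12)

v_0 = (2, 12).
v_1 = A·v_0 = (4, 1).
v_2 = A·v_1 = (7, 11).
v_3 = A·v_2 = (7, 8).
v_4 = A·v_3 = (8, 12).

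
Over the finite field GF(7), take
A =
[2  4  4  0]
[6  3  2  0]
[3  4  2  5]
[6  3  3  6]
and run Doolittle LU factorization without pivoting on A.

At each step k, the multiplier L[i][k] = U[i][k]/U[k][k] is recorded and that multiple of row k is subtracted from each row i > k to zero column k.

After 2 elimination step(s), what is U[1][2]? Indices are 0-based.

U[1][2] = 4

[col 0] pivot 2
  R1 -= 3*R0 → (0, 5, 4, 0)  (L[1][0] := 3)
  R2 -= 5*R0 → (0, 5, 3, 5)  (L[2][0] := 5)
  R3 -= 3*R0 → (0, 5, 5, 6)  (L[3][0] := 3)
[col 1] pivot 5
  R2 -= 1*R1 → (0, 0, 6, 5)  (L[2][1] := 1)
  R3 -= 1*R1 → (0, 0, 1, 6)  (L[3][1] := 1)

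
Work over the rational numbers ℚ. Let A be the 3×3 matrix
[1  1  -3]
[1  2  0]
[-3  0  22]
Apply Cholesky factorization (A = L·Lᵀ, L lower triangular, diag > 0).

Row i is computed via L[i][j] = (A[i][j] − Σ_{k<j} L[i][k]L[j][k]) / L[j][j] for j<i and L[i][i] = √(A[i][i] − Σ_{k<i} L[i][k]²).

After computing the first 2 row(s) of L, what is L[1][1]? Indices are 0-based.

Step 1: L[0][0] = √(1) = 1.
  L[1][0] = (1) / L[0][0] = 1.
Step 2: L[1][1] = √(1) = 1.

L[1][1] = 1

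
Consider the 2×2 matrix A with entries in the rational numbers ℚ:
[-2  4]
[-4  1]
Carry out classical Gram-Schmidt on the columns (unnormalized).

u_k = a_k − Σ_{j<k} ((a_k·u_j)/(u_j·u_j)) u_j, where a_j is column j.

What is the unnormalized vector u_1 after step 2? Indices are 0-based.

u_1 = (14/5, -7/5)

Step 1: u_0 = a_0 = (-2, -4).
Step 2: u_1 = a_1 − (-3/5)·u_0 = (14/5, -7/5).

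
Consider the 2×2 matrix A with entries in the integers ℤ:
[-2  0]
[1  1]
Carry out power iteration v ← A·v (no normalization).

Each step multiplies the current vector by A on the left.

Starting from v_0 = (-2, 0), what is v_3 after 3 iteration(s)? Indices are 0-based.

v_3 = (16, -6)

v_0 = (-2, 0).
v_1 = A·v_0 = (4, -2).
v_2 = A·v_1 = (-8, 2).
v_3 = A·v_2 = (16, -6).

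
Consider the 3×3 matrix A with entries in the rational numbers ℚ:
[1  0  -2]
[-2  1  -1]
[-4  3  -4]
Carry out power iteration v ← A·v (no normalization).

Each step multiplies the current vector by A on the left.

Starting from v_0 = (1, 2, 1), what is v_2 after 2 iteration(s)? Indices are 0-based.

v_2 = (3, 3, 9)

v_0 = (1, 2, 1).
v_1 = A·v_0 = (-1, -1, -2).
v_2 = A·v_1 = (3, 3, 9).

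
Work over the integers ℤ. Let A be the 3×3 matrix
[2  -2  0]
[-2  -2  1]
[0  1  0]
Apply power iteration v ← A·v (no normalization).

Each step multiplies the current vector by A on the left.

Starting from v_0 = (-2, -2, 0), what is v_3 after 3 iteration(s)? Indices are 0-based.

v_3 = (4, 76, -18)

v_0 = (-2, -2, 0).
v_1 = A·v_0 = (0, 8, -2).
v_2 = A·v_1 = (-16, -18, 8).
v_3 = A·v_2 = (4, 76, -18).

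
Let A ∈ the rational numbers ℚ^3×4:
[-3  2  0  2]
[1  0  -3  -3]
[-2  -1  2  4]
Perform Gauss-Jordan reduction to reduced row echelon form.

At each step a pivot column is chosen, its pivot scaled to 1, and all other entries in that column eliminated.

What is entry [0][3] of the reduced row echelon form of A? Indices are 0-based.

[1] R0 /= -3  ⇒  (1, -2/3, 0, -2/3)
     R1 -= 1·R0  ⇒  (0, 2/3, -3, -7/3)
     R2 -= -2·R0  ⇒  (0, -7/3, 2, 8/3)
[2] R1 /= 2/3  ⇒  (0, 1, -9/2, -7/2)
     R0 -= -2/3·R1  ⇒  (1, 0, -3, -3)
     R2 -= -7/3·R1  ⇒  (0, 0, -17/2, -11/2)
[3] R2 /= -17/2  ⇒  (0, 0, 1, 11/17)
     R0 -= -3·R2  ⇒  (1, 0, 0, -18/17)
     R1 -= -9/2·R2  ⇒  (0, 1, 0, -10/17)

M[0][3] = -18/17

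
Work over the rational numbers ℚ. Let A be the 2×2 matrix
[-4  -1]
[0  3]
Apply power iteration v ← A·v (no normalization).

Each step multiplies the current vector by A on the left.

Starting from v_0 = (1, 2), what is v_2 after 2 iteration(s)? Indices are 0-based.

v_0 = (1, 2).
v_1 = A·v_0 = (-6, 6).
v_2 = A·v_1 = (18, 18).

v_2 = (18, 18)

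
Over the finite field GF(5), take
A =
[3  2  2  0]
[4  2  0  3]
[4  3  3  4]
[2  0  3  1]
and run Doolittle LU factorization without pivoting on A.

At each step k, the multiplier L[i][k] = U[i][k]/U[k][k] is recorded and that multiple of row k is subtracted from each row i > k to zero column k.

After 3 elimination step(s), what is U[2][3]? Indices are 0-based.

k=0: U[0][0]=3
  eliminate (1,0): mult=3, new row 1: (0, 1, 4, 3); set L[1][0]=3
  eliminate (2,0): mult=3, new row 2: (0, 2, 2, 4); set L[2][0]=3
  eliminate (3,0): mult=4, new row 3: (0, 2, 0, 1); set L[3][0]=4
k=1: U[1][1]=1
  eliminate (2,1): mult=2, new row 2: (0, 0, 4, 3); set L[2][1]=2
  eliminate (3,1): mult=2, new row 3: (0, 0, 2, 0); set L[3][1]=2
k=2: U[2][2]=4
  eliminate (3,2): mult=3, new row 3: (0, 0, 0, 1); set L[3][2]=3

U[2][3] = 3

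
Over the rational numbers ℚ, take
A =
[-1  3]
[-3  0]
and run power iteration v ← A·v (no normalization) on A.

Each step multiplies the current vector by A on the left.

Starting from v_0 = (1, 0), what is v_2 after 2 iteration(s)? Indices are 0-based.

v_0 = (1, 0).
v_1 = A·v_0 = (-1, -3).
v_2 = A·v_1 = (-8, 3).

v_2 = (-8, 3)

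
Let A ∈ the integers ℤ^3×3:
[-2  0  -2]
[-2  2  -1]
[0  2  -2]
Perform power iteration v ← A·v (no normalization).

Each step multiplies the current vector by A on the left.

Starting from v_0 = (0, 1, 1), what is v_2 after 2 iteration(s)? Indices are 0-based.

v_2 = (4, 6, 2)

v_0 = (0, 1, 1).
v_1 = A·v_0 = (-2, 1, 0).
v_2 = A·v_1 = (4, 6, 2).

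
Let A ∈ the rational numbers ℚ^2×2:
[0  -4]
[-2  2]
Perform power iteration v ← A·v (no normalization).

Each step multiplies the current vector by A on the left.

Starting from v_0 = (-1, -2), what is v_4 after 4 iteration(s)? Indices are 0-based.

v_4 = (224, -272)

v_0 = (-1, -2).
v_1 = A·v_0 = (8, -2).
v_2 = A·v_1 = (8, -20).
v_3 = A·v_2 = (80, -56).
v_4 = A·v_3 = (224, -272).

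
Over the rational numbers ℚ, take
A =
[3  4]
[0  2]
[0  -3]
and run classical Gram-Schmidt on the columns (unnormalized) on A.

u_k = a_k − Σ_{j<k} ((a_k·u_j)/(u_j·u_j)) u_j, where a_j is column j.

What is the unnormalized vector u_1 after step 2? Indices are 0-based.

u_1 = (0, 2, -3)

Step 1: u_0 = a_0 = (3, 0, 0).
Step 2: u_1 = a_1 − (4/3)·u_0 = (0, 2, -3).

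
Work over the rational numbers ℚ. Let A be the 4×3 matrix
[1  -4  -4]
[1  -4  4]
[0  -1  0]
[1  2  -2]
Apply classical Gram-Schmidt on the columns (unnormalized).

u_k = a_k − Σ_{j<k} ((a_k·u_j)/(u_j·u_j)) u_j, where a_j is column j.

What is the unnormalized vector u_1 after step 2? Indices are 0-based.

u_1 = (-2, -2, -1, 4)

Step 1: u_0 = a_0 = (1, 1, 0, 1).
Step 2: u_1 = a_1 − (-2)·u_0 = (-2, -2, -1, 4).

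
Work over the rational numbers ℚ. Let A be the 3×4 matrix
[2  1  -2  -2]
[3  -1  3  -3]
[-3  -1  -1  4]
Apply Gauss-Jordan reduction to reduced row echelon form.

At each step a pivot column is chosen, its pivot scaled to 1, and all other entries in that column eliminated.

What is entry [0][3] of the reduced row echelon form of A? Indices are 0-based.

step 1: normalize row 0 (÷2) = (1, 1/2, -1, -1)
  row 1: subtract 3×row0 = (0, -5/2, 6, 0)
  row 2: subtract -3×row0 = (0, 1/2, -4, 1)
step 2: normalize row 1 (÷-5/2) = (0, 1, -12/5, 0)
  row 0: subtract 1/2×row1 = (1, 0, 1/5, -1)
  row 2: subtract 1/2×row1 = (0, 0, -14/5, 1)
step 3: normalize row 2 (÷-14/5) = (0, 0, 1, -5/14)
  row 0: subtract 1/5×row2 = (1, 0, 0, -13/14)
  row 1: subtract -12/5×row2 = (0, 1, 0, -6/7)

M[0][3] = -13/14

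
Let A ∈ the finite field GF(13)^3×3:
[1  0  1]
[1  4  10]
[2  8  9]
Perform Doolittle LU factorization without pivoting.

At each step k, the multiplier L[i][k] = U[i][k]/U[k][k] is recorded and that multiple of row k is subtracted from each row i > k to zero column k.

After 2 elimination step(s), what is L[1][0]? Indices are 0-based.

L[1][0] = 1

Step 1: pivot at (0,0) is 1.
  row1 ← row1 − (1)·row0  ⇒  L[1][0]=1, U row1=(0, 4, 9)
  row2 ← row2 − (2)·row0  ⇒  L[2][0]=2, U row2=(0, 8, 7)
Step 2: pivot at (1,1) is 4.
  row2 ← row2 − (2)·row1  ⇒  L[2][1]=2, U row2=(0, 0, 2)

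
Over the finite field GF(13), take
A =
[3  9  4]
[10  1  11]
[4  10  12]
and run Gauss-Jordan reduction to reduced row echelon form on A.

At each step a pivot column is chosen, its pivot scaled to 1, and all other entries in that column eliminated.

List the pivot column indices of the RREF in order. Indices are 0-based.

pivot(0,0)=3: scale R0 → (1, 3, 10)
  clear (1,0): R1 −= (10)R0 → (0, 10, 2)
  clear (2,0): R2 −= (4)R0 → (0, 11, 11)
pivot(1,1)=10: scale R1 → (0, 1, 8)
  clear (0,1): R0 −= (3)R1 → (1, 0, 12)
  clear (2,1): R2 −= (11)R1 → (0, 0, 1)
pivot(2,2)=1: scale R2 → (0, 0, 1)
  clear (0,2): R0 −= (12)R2 → (1, 0, 0)
  clear (1,2): R1 −= (8)R2 → (0, 1, 0)

pivot columns: 0, 1, 2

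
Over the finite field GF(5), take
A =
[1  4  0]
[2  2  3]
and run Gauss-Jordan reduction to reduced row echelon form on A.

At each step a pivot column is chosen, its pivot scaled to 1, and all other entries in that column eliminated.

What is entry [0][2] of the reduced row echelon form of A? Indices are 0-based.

step 1: normalize row 0 (÷1) = (1, 4, 0)
  row 1: subtract 2×row0 = (0, 4, 3)
step 2: normalize row 1 (÷4) = (0, 1, 2)
  row 0: subtract 4×row1 = (1, 0, 2)

M[0][2] = 2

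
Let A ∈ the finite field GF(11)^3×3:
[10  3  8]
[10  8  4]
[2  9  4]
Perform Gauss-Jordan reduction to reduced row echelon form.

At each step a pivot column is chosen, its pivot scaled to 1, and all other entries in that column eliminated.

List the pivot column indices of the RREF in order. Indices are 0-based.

pivot columns: 0, 1, 2

step 1: normalize row 0 (÷10) = (1, 8, 3)
  row 1: subtract 10×row0 = (0, 5, 7)
  row 2: subtract 2×row0 = (0, 4, 9)
step 2: normalize row 1 (÷5) = (0, 1, 8)
  row 0: subtract 8×row1 = (1, 0, 5)
  row 2: subtract 4×row1 = (0, 0, 10)
step 3: normalize row 2 (÷10) = (0, 0, 1)
  row 0: subtract 5×row2 = (1, 0, 0)
  row 1: subtract 8×row2 = (0, 1, 0)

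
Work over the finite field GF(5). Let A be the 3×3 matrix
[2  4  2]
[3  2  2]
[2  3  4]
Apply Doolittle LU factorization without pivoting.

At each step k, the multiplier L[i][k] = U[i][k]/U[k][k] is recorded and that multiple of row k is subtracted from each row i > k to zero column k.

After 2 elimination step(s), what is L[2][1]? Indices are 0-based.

L[2][1] = 4

Step 1: pivot at (0,0) is 2.
  row1 ← row1 − (4)·row0  ⇒  L[1][0]=4, U row1=(0, 1, 4)
  row2 ← row2 − (1)·row0  ⇒  L[2][0]=1, U row2=(0, 4, 2)
Step 2: pivot at (1,1) is 1.
  row2 ← row2 − (4)·row1  ⇒  L[2][1]=4, U row2=(0, 0, 1)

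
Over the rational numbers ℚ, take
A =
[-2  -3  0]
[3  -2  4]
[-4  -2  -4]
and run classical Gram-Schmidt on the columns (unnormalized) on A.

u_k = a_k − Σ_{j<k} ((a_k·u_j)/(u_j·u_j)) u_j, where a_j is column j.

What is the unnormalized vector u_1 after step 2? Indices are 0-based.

u_1 = (-71/29, -82/29, -26/29)

Step 1: u_0 = a_0 = (-2, 3, -4).
Step 2: u_1 = a_1 − (8/29)·u_0 = (-71/29, -82/29, -26/29).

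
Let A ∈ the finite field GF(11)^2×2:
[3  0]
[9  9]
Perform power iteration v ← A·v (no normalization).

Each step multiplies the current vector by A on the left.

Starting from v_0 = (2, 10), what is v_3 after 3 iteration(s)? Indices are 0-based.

v_0 = (2, 10).
v_1 = A·v_0 = (6, 9).
v_2 = A·v_1 = (7, 3).
v_3 = A·v_2 = (10, 2).

v_3 = (10, 2)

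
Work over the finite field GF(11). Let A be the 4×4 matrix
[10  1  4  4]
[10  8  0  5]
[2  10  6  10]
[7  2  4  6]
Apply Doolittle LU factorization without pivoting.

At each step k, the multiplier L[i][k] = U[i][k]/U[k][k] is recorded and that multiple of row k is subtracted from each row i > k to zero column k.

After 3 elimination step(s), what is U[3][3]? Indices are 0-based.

[col 0] pivot 10
  R1 -= 1*R0 → (0, 7, 7, 1)  (L[1][0] := 1)
  R2 -= 9*R0 → (0, 1, 3, 7)  (L[2][0] := 9)
  R3 -= 4*R0 → (0, 9, 10, 1)  (L[3][0] := 4)
[col 1] pivot 7
  R2 -= 8*R1 → (0, 0, 2, 10)  (L[2][1] := 8)
  R3 -= 6*R1 → (0, 0, 1, 6)  (L[3][1] := 6)
[col 2] pivot 2
  R3 -= 6*R2 → (0, 0, 0, 1)  (L[3][2] := 6)

U[3][3] = 1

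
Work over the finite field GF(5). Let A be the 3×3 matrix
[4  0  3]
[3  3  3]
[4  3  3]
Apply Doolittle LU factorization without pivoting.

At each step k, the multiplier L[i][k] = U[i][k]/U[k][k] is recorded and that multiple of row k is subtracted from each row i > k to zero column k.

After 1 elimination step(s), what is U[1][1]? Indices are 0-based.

Step 1: pivot at (0,0) is 4.
  row1 ← row1 − (2)·row0  ⇒  L[1][0]=2, U row1=(0, 3, 2)
  row2 ← row2 − (1)·row0  ⇒  L[2][0]=1, U row2=(0, 3, 0)

U[1][1] = 3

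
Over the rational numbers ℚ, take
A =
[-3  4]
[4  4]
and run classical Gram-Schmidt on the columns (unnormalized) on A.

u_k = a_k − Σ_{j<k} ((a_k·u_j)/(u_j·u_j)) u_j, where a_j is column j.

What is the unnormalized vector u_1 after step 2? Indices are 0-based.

Step 1: u_0 = a_0 = (-3, 4).
Step 2: u_1 = a_1 − (4/25)·u_0 = (112/25, 84/25).

u_1 = (112/25, 84/25)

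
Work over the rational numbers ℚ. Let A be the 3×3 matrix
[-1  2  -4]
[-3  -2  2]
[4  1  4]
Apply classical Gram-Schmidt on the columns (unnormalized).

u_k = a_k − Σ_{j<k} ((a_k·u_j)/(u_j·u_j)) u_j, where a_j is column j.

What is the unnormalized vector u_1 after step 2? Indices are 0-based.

u_1 = (30/13, -14/13, -3/13)

Step 1: u_0 = a_0 = (-1, -3, 4).
Step 2: u_1 = a_1 − (4/13)·u_0 = (30/13, -14/13, -3/13).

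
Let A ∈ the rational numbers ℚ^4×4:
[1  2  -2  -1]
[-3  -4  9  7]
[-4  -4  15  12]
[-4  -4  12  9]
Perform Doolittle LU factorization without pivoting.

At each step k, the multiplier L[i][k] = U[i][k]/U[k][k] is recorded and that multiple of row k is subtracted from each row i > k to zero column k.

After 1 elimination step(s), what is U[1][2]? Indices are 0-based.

U[1][2] = 3

k=0: U[0][0]=1
  eliminate (1,0): mult=-3, new row 1: (0, 2, 3, 4); set L[1][0]=-3
  eliminate (2,0): mult=-4, new row 2: (0, 4, 7, 8); set L[2][0]=-4
  eliminate (3,0): mult=-4, new row 3: (0, 4, 4, 5); set L[3][0]=-4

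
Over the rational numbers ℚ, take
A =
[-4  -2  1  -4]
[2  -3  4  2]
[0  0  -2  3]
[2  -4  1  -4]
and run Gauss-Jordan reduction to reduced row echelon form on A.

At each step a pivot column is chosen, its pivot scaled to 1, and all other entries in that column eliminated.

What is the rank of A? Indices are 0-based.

pivot(0,0)=-4: scale R0 → (1, 1/2, -1/4, 1)
  clear (1,0): R1 −= (2)R0 → (0, -4, 9/2, 0)
  clear (3,0): R3 −= (2)R0 → (0, -5, 3/2, -6)
pivot(1,1)=-4: scale R1 → (0, 1, -9/8, 0)
  clear (0,1): R0 −= (1/2)R1 → (1, 0, 5/16, 1)
  clear (3,1): R3 −= (-5)R1 → (0, 0, -33/8, -6)
pivot(2,2)=-2: scale R2 → (0, 0, 1, -3/2)
  clear (0,2): R0 −= (5/16)R2 → (1, 0, 0, 47/32)
  clear (1,2): R1 −= (-9/8)R2 → (0, 1, 0, -27/16)
  clear (3,2): R3 −= (-33/8)R2 → (0, 0, 0, -195/16)
pivot(3,3)=-195/16: scale R3 → (0, 0, 0, 1)
  clear (0,3): R0 −= (47/32)R3 → (1, 0, 0, 0)
  clear (1,3): R1 −= (-27/16)R3 → (0, 1, 0, 0)
  clear (2,3): R2 −= (-3/2)R3 → (0, 0, 1, 0)

rank = 4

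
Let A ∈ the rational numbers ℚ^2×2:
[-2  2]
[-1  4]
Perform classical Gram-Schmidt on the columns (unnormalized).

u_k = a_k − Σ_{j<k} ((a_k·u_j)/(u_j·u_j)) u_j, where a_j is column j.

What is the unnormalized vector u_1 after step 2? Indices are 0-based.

Step 1: u_0 = a_0 = (-2, -1).
Step 2: u_1 = a_1 − (-8/5)·u_0 = (-6/5, 12/5).

u_1 = (-6/5, 12/5)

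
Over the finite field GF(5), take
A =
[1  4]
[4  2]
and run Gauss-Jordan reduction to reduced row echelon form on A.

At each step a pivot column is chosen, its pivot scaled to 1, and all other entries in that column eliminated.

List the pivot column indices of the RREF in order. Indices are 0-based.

pivot columns: 0, 1

pivot(0,0)=1: scale R0 → (1, 4)
  clear (1,0): R1 −= (4)R0 → (0, 1)
pivot(1,1)=1: scale R1 → (0, 1)
  clear (0,1): R0 −= (4)R1 → (1, 0)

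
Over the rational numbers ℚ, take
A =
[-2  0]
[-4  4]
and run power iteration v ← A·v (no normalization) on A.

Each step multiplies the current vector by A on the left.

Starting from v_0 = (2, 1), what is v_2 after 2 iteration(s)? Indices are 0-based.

v_0 = (2, 1).
v_1 = A·v_0 = (-4, -4).
v_2 = A·v_1 = (8, 0).

v_2 = (8, 0)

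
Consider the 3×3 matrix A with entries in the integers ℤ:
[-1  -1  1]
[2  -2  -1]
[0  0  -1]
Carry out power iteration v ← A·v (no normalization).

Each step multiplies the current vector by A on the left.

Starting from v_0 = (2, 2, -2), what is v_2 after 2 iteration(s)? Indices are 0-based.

v_0 = (2, 2, -2).
v_1 = A·v_0 = (-6, 2, 2).
v_2 = A·v_1 = (6, -18, -2).

v_2 = (6, -18, -2)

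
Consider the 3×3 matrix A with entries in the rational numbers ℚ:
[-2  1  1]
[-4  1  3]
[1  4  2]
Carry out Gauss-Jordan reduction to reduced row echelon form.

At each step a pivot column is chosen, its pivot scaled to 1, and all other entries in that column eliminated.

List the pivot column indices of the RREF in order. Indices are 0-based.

pivot columns: 0, 1, 2

step 1: normalize row 0 (÷-2) = (1, -1/2, -1/2)
  row 1: subtract -4×row0 = (0, -1, 1)
  row 2: subtract 1×row0 = (0, 9/2, 5/2)
step 2: normalize row 1 (÷-1) = (0, 1, -1)
  row 0: subtract -1/2×row1 = (1, 0, -1)
  row 2: subtract 9/2×row1 = (0, 0, 7)
step 3: normalize row 2 (÷7) = (0, 0, 1)
  row 0: subtract -1×row2 = (1, 0, 0)
  row 1: subtract -1×row2 = (0, 1, 0)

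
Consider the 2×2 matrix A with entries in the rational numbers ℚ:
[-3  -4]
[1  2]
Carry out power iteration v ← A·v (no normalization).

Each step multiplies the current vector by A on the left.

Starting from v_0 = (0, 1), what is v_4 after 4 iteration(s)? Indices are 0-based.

v_4 = (20, -4)

v_0 = (0, 1).
v_1 = A·v_0 = (-4, 2).
v_2 = A·v_1 = (4, 0).
v_3 = A·v_2 = (-12, 4).
v_4 = A·v_3 = (20, -4).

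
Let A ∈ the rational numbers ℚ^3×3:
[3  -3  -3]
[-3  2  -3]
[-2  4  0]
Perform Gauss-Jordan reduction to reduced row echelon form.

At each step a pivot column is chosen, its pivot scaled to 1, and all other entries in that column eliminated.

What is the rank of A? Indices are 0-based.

rank = 3

[1] R0 /= 3  ⇒  (1, -1, -1)
     R1 -= -3·R0  ⇒  (0, -1, -6)
     R2 -= -2·R0  ⇒  (0, 2, -2)
[2] R1 /= -1  ⇒  (0, 1, 6)
     R0 -= -1·R1  ⇒  (1, 0, 5)
     R2 -= 2·R1  ⇒  (0, 0, -14)
[3] R2 /= -14  ⇒  (0, 0, 1)
     R0 -= 5·R2  ⇒  (1, 0, 0)
     R1 -= 6·R2  ⇒  (0, 1, 0)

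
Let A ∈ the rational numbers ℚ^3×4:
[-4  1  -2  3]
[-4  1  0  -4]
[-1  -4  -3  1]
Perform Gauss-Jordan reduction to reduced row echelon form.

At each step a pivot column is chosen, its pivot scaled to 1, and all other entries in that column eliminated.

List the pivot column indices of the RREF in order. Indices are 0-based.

pivot columns: 0, 1, 2

pivot(0,0)=-4: scale R0 → (1, -1/4, 1/2, -3/4)
  clear (1,0): R1 −= (-4)R0 → (0, 0, 2, -7)
  clear (2,0): R2 −= (-1)R0 → (0, -17/4, -5/2, 1/4)
pivot(1,1): swap R1↔R2
pivot(1,1)=-17/4: scale R1 → (0, 1, 10/17, -1/17)
  clear (0,1): R0 −= (-1/4)R1 → (1, 0, 11/17, -13/17)
pivot(2,2)=2: scale R2 → (0, 0, 1, -7/2)
  clear (0,2): R0 −= (11/17)R2 → (1, 0, 0, 3/2)
  clear (1,2): R1 −= (10/17)R2 → (0, 1, 0, 2)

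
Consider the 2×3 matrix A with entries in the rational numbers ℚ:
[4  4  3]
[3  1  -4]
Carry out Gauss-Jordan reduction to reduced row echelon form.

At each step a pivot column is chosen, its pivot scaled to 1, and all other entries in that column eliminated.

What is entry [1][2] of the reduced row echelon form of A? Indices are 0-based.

M[1][2] = 25/8

pivot(0,0)=4: scale R0 → (1, 1, 3/4)
  clear (1,0): R1 −= (3)R0 → (0, -2, -25/4)
pivot(1,1)=-2: scale R1 → (0, 1, 25/8)
  clear (0,1): R0 −= (1)R1 → (1, 0, -19/8)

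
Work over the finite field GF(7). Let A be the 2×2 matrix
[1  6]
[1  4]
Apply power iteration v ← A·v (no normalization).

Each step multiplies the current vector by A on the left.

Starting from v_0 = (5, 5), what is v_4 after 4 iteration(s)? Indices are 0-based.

v_0 = (5, 5).
v_1 = A·v_0 = (0, 4).
v_2 = A·v_1 = (3, 2).
v_3 = A·v_2 = (1, 4).
v_4 = A·v_3 = (4, 3).

v_4 = (4, 3)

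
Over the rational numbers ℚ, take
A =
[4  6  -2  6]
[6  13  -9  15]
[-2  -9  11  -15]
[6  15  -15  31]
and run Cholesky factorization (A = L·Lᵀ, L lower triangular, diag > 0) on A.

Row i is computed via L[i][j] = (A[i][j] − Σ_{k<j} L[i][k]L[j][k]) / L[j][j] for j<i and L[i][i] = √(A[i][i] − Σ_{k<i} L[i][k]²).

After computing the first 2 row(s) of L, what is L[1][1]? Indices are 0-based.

L[1][1] = 2

Step 1: L[0][0] = √(4) = 2.
  L[1][0] = (6) / L[0][0] = 3.
Step 2: L[1][1] = √(4) = 2.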